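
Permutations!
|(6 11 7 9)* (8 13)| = |(6 11 7 9)(8 13)| = 4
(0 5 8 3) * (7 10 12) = [5, 1, 2, 0, 4, 8, 6, 10, 3, 9, 12, 11, 7] = (0 5 8 3)(7 10 12)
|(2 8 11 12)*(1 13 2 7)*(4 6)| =|(1 13 2 8 11 12 7)(4 6)| =14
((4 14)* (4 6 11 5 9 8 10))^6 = (4 8 5 6)(9 11 14 10) = [0, 1, 2, 3, 8, 6, 4, 7, 5, 11, 9, 14, 12, 13, 10]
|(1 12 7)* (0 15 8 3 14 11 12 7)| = 14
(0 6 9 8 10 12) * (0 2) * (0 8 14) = (0 6 9 14)(2 8 10 12) = [6, 1, 8, 3, 4, 5, 9, 7, 10, 14, 12, 11, 2, 13, 0]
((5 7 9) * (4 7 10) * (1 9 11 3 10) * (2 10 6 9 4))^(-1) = [0, 5, 10, 11, 1, 9, 3, 4, 8, 6, 2, 7] = (1 5 9 6 3 11 7 4)(2 10)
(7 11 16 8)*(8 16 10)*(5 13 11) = (16)(5 13 11 10 8 7) = [0, 1, 2, 3, 4, 13, 6, 5, 7, 9, 8, 10, 12, 11, 14, 15, 16]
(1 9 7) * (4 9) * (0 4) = [4, 0, 2, 3, 9, 5, 6, 1, 8, 7] = (0 4 9 7 1)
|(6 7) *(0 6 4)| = 4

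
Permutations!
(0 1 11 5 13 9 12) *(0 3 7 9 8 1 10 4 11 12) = [10, 12, 2, 7, 11, 13, 6, 9, 1, 0, 4, 5, 3, 8] = (0 10 4 11 5 13 8 1 12 3 7 9)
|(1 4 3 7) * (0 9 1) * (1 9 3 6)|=|(9)(0 3 7)(1 4 6)|=3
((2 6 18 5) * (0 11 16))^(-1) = (0 16 11)(2 5 18 6) = [16, 1, 5, 3, 4, 18, 2, 7, 8, 9, 10, 0, 12, 13, 14, 15, 11, 17, 6]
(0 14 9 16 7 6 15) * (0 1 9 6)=(0 14 6 15 1 9 16 7)=[14, 9, 2, 3, 4, 5, 15, 0, 8, 16, 10, 11, 12, 13, 6, 1, 7]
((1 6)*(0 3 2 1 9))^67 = (0 3 2 1 6 9) = [3, 6, 1, 2, 4, 5, 9, 7, 8, 0]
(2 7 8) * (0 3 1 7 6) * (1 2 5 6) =(0 3 2 1 7 8 5 6) =[3, 7, 1, 2, 4, 6, 0, 8, 5]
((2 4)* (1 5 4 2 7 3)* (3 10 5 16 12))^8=(16)=[0, 1, 2, 3, 4, 5, 6, 7, 8, 9, 10, 11, 12, 13, 14, 15, 16]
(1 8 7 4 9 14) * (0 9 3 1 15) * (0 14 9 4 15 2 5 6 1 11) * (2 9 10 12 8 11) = (0 4 3 2 5 6 1 11)(7 15 14 9 10 12 8) = [4, 11, 5, 2, 3, 6, 1, 15, 7, 10, 12, 0, 8, 13, 9, 14]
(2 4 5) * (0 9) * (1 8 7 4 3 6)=(0 9)(1 8 7 4 5 2 3 6)=[9, 8, 3, 6, 5, 2, 1, 4, 7, 0]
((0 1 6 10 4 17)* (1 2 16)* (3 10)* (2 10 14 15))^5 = (0 10 4 17)(1 2 14 6 16 15 3) = [10, 2, 14, 1, 17, 5, 16, 7, 8, 9, 4, 11, 12, 13, 6, 3, 15, 0]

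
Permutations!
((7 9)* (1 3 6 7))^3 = (1 7 3 9 6) = [0, 7, 2, 9, 4, 5, 1, 3, 8, 6]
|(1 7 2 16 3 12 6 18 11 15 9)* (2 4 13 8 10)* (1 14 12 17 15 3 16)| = 63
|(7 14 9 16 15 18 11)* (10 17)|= 14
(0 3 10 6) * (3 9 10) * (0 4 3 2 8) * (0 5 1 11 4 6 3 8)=(0 9 10 3 2)(1 11 4 8 5)=[9, 11, 0, 2, 8, 1, 6, 7, 5, 10, 3, 4]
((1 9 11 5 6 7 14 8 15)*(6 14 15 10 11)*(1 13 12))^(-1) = (1 12 13 15 7 6 9)(5 11 10 8 14) = [0, 12, 2, 3, 4, 11, 9, 6, 14, 1, 8, 10, 13, 15, 5, 7]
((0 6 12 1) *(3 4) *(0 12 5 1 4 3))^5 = (0 4 12 1 5 6) = [4, 5, 2, 3, 12, 6, 0, 7, 8, 9, 10, 11, 1]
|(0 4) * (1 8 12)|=|(0 4)(1 8 12)|=6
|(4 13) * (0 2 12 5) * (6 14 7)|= |(0 2 12 5)(4 13)(6 14 7)|= 12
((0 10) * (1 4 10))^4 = [0, 1, 2, 3, 4, 5, 6, 7, 8, 9, 10] = (10)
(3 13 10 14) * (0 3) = (0 3 13 10 14) = [3, 1, 2, 13, 4, 5, 6, 7, 8, 9, 14, 11, 12, 10, 0]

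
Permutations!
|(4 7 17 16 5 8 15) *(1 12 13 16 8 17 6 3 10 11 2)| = 15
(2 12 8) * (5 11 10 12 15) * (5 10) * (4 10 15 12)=(15)(2 12 8)(4 10)(5 11)=[0, 1, 12, 3, 10, 11, 6, 7, 2, 9, 4, 5, 8, 13, 14, 15]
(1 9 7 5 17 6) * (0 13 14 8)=(0 13 14 8)(1 9 7 5 17 6)=[13, 9, 2, 3, 4, 17, 1, 5, 0, 7, 10, 11, 12, 14, 8, 15, 16, 6]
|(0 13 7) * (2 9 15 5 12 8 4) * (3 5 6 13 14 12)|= 22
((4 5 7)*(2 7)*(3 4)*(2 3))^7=(2 7)(3 4 5)=[0, 1, 7, 4, 5, 3, 6, 2]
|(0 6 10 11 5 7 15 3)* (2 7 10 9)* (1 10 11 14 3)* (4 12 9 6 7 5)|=42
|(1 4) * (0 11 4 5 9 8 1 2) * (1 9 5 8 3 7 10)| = 12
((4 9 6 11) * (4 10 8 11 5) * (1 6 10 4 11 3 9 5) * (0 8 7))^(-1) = (0 7 10 9 3 8)(1 6)(4 11 5) = [7, 6, 2, 8, 11, 4, 1, 10, 0, 3, 9, 5]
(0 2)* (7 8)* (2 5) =(0 5 2)(7 8) =[5, 1, 0, 3, 4, 2, 6, 8, 7]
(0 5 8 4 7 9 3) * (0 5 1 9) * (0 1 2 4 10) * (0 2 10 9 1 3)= (0 10 2 4 7 3 5 8 9)= [10, 1, 4, 5, 7, 8, 6, 3, 9, 0, 2]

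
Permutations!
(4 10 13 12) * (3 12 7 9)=(3 12 4 10 13 7 9)=[0, 1, 2, 12, 10, 5, 6, 9, 8, 3, 13, 11, 4, 7]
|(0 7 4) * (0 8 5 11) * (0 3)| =7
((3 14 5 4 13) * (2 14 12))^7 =(14) =[0, 1, 2, 3, 4, 5, 6, 7, 8, 9, 10, 11, 12, 13, 14]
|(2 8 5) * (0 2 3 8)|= |(0 2)(3 8 5)|= 6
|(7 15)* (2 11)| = |(2 11)(7 15)| = 2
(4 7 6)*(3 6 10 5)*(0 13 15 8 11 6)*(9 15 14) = (0 13 14 9 15 8 11 6 4 7 10 5 3) = [13, 1, 2, 0, 7, 3, 4, 10, 11, 15, 5, 6, 12, 14, 9, 8]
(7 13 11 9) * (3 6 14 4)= [0, 1, 2, 6, 3, 5, 14, 13, 8, 7, 10, 9, 12, 11, 4]= (3 6 14 4)(7 13 11 9)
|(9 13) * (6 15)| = 2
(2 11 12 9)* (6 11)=[0, 1, 6, 3, 4, 5, 11, 7, 8, 2, 10, 12, 9]=(2 6 11 12 9)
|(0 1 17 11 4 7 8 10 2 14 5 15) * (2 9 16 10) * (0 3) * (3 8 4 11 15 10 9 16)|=12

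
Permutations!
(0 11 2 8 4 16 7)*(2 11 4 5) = [4, 1, 8, 3, 16, 2, 6, 0, 5, 9, 10, 11, 12, 13, 14, 15, 7] = (0 4 16 7)(2 8 5)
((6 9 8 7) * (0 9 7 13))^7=(0 13 8 9)(6 7)=[13, 1, 2, 3, 4, 5, 7, 6, 9, 0, 10, 11, 12, 8]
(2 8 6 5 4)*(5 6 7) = (2 8 7 5 4) = [0, 1, 8, 3, 2, 4, 6, 5, 7]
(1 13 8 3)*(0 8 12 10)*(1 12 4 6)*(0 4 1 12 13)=(0 8 3 13 1)(4 6 12 10)=[8, 0, 2, 13, 6, 5, 12, 7, 3, 9, 4, 11, 10, 1]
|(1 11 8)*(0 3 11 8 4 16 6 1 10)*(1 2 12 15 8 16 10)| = |(0 3 11 4 10)(1 16 6 2 12 15 8)| = 35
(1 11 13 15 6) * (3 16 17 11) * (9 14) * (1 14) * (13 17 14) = (1 3 16 14 9)(6 13 15)(11 17) = [0, 3, 2, 16, 4, 5, 13, 7, 8, 1, 10, 17, 12, 15, 9, 6, 14, 11]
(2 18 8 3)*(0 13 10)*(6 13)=[6, 1, 18, 2, 4, 5, 13, 7, 3, 9, 0, 11, 12, 10, 14, 15, 16, 17, 8]=(0 6 13 10)(2 18 8 3)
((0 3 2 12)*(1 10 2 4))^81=(0 10 3 2 4 12 1)=[10, 0, 4, 2, 12, 5, 6, 7, 8, 9, 3, 11, 1]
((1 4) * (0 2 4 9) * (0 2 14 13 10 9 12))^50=(0 2 14 4 13 1 10 12 9)=[2, 10, 14, 3, 13, 5, 6, 7, 8, 0, 12, 11, 9, 1, 4]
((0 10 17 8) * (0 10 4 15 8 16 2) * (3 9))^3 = (0 8 16 4 10 2 15 17)(3 9) = [8, 1, 15, 9, 10, 5, 6, 7, 16, 3, 2, 11, 12, 13, 14, 17, 4, 0]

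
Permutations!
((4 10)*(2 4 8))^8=[0, 1, 2, 3, 4, 5, 6, 7, 8, 9, 10]=(10)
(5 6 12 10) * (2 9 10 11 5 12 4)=(2 9 10 12 11 5 6 4)=[0, 1, 9, 3, 2, 6, 4, 7, 8, 10, 12, 5, 11]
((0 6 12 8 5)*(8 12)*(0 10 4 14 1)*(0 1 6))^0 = [0, 1, 2, 3, 4, 5, 6, 7, 8, 9, 10, 11, 12, 13, 14] = (14)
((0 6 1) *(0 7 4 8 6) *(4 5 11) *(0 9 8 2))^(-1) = (0 2 4 11 5 7 1 6 8 9) = [2, 6, 4, 3, 11, 7, 8, 1, 9, 0, 10, 5]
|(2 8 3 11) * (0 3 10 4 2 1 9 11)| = |(0 3)(1 9 11)(2 8 10 4)| = 12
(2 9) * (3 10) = (2 9)(3 10) = [0, 1, 9, 10, 4, 5, 6, 7, 8, 2, 3]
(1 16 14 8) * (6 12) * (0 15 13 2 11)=[15, 16, 11, 3, 4, 5, 12, 7, 1, 9, 10, 0, 6, 2, 8, 13, 14]=(0 15 13 2 11)(1 16 14 8)(6 12)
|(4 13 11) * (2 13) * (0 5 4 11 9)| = 6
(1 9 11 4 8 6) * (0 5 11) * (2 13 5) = [2, 9, 13, 3, 8, 11, 1, 7, 6, 0, 10, 4, 12, 5] = (0 2 13 5 11 4 8 6 1 9)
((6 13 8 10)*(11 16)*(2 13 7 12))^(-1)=(2 12 7 6 10 8 13)(11 16)=[0, 1, 12, 3, 4, 5, 10, 6, 13, 9, 8, 16, 7, 2, 14, 15, 11]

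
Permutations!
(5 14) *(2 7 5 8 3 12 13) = (2 7 5 14 8 3 12 13) = [0, 1, 7, 12, 4, 14, 6, 5, 3, 9, 10, 11, 13, 2, 8]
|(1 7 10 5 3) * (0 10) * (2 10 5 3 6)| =8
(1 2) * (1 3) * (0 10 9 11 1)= (0 10 9 11 1 2 3)= [10, 2, 3, 0, 4, 5, 6, 7, 8, 11, 9, 1]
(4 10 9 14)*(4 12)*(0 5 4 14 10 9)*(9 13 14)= (0 5 4 13 14 12 9 10)= [5, 1, 2, 3, 13, 4, 6, 7, 8, 10, 0, 11, 9, 14, 12]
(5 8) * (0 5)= (0 5 8)= [5, 1, 2, 3, 4, 8, 6, 7, 0]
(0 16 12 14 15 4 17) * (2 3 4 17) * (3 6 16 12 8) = (0 12 14 15 17)(2 6 16 8 3 4) = [12, 1, 6, 4, 2, 5, 16, 7, 3, 9, 10, 11, 14, 13, 15, 17, 8, 0]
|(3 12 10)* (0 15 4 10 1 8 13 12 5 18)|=28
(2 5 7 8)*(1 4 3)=(1 4 3)(2 5 7 8)=[0, 4, 5, 1, 3, 7, 6, 8, 2]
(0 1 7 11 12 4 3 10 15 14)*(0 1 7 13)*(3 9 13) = (0 7 11 12 4 9 13)(1 3 10 15 14) = [7, 3, 2, 10, 9, 5, 6, 11, 8, 13, 15, 12, 4, 0, 1, 14]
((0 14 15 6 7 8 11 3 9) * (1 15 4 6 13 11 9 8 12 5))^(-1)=(0 9 8 3 11 13 15 1 5 12 7 6 4 14)=[9, 5, 2, 11, 14, 12, 4, 6, 3, 8, 10, 13, 7, 15, 0, 1]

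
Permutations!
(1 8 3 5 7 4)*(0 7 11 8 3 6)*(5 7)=(0 5 11 8 6)(1 3 7 4)=[5, 3, 2, 7, 1, 11, 0, 4, 6, 9, 10, 8]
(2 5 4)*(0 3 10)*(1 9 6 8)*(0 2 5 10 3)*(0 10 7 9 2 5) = [10, 2, 7, 3, 0, 4, 8, 9, 1, 6, 5] = (0 10 5 4)(1 2 7 9 6 8)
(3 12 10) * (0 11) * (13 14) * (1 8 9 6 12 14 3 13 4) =[11, 8, 2, 14, 1, 5, 12, 7, 9, 6, 13, 0, 10, 3, 4] =(0 11)(1 8 9 6 12 10 13 3 14 4)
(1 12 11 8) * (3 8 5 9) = (1 12 11 5 9 3 8) = [0, 12, 2, 8, 4, 9, 6, 7, 1, 3, 10, 5, 11]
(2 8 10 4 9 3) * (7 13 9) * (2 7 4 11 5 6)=(2 8 10 11 5 6)(3 7 13 9)=[0, 1, 8, 7, 4, 6, 2, 13, 10, 3, 11, 5, 12, 9]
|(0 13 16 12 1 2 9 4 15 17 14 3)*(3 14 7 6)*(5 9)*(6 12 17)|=|(0 13 16 17 7 12 1 2 5 9 4 15 6 3)|=14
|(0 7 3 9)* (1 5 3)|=6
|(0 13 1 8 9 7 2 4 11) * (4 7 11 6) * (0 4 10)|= |(0 13 1 8 9 11 4 6 10)(2 7)|= 18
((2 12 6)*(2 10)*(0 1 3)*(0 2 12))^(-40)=(6 12 10)=[0, 1, 2, 3, 4, 5, 12, 7, 8, 9, 6, 11, 10]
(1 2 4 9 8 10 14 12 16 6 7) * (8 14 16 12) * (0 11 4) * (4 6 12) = [11, 2, 0, 3, 9, 5, 7, 1, 10, 14, 16, 6, 4, 13, 8, 15, 12] = (0 11 6 7 1 2)(4 9 14 8 10 16 12)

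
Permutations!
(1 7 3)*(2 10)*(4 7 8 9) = (1 8 9 4 7 3)(2 10) = [0, 8, 10, 1, 7, 5, 6, 3, 9, 4, 2]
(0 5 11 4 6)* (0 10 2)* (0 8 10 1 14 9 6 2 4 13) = [5, 14, 8, 3, 2, 11, 1, 7, 10, 6, 4, 13, 12, 0, 9] = (0 5 11 13)(1 14 9 6)(2 8 10 4)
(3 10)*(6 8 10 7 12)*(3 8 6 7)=(7 12)(8 10)=[0, 1, 2, 3, 4, 5, 6, 12, 10, 9, 8, 11, 7]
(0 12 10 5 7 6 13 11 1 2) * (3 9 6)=(0 12 10 5 7 3 9 6 13 11 1 2)=[12, 2, 0, 9, 4, 7, 13, 3, 8, 6, 5, 1, 10, 11]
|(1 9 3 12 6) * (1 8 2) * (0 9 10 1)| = 14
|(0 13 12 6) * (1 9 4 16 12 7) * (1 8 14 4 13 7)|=|(0 7 8 14 4 16 12 6)(1 9 13)|=24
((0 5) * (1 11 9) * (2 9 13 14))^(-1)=(0 5)(1 9 2 14 13 11)=[5, 9, 14, 3, 4, 0, 6, 7, 8, 2, 10, 1, 12, 11, 13]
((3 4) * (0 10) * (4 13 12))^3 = (0 10)(3 4 12 13) = [10, 1, 2, 4, 12, 5, 6, 7, 8, 9, 0, 11, 13, 3]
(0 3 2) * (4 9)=[3, 1, 0, 2, 9, 5, 6, 7, 8, 4]=(0 3 2)(4 9)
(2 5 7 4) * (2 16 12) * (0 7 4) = (0 7)(2 5 4 16 12) = [7, 1, 5, 3, 16, 4, 6, 0, 8, 9, 10, 11, 2, 13, 14, 15, 12]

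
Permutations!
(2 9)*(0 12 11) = (0 12 11)(2 9) = [12, 1, 9, 3, 4, 5, 6, 7, 8, 2, 10, 0, 11]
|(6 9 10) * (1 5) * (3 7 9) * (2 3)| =6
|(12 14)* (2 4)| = |(2 4)(12 14)| = 2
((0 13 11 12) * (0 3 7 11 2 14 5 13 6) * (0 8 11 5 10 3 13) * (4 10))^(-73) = (0 13 3 8 14 5 12 10 6 2 7 11 4) = [13, 1, 7, 8, 0, 12, 2, 11, 14, 9, 6, 4, 10, 3, 5]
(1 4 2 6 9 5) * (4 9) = [0, 9, 6, 3, 2, 1, 4, 7, 8, 5] = (1 9 5)(2 6 4)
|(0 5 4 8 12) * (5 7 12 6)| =|(0 7 12)(4 8 6 5)| =12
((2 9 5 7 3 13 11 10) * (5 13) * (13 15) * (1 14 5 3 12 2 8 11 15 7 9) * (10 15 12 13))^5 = (1 13 5 2 7 14 12 9)(8 11 15 10) = [0, 13, 7, 3, 4, 2, 6, 14, 11, 1, 8, 15, 9, 5, 12, 10]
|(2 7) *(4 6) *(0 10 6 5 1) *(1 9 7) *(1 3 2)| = |(0 10 6 4 5 9 7 1)(2 3)| = 8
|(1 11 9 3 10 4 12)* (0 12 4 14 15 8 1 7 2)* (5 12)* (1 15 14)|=10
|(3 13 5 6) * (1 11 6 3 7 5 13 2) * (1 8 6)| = 6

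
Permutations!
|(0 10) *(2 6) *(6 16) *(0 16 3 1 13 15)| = 9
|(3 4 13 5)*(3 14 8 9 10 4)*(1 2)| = |(1 2)(4 13 5 14 8 9 10)| = 14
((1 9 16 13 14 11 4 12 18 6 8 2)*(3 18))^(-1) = (1 2 8 6 18 3 12 4 11 14 13 16 9) = [0, 2, 8, 12, 11, 5, 18, 7, 6, 1, 10, 14, 4, 16, 13, 15, 9, 17, 3]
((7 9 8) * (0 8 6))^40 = [0, 1, 2, 3, 4, 5, 6, 7, 8, 9] = (9)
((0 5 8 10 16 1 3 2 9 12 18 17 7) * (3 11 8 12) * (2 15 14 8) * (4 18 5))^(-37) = (0 17 4 7 18)(1 9 14 16 2 15 10 11 3 8)(5 12) = [17, 9, 15, 8, 7, 12, 6, 18, 1, 14, 11, 3, 5, 13, 16, 10, 2, 4, 0]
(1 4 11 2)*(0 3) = (0 3)(1 4 11 2) = [3, 4, 1, 0, 11, 5, 6, 7, 8, 9, 10, 2]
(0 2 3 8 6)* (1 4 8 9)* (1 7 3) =(0 2 1 4 8 6)(3 9 7) =[2, 4, 1, 9, 8, 5, 0, 3, 6, 7]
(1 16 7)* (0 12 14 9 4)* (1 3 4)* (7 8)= (0 12 14 9 1 16 8 7 3 4)= [12, 16, 2, 4, 0, 5, 6, 3, 7, 1, 10, 11, 14, 13, 9, 15, 8]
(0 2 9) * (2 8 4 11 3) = [8, 1, 9, 2, 11, 5, 6, 7, 4, 0, 10, 3] = (0 8 4 11 3 2 9)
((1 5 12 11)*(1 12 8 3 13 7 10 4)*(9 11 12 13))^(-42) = (1 10 13 9 8)(3 5 4 7 11) = [0, 10, 2, 5, 7, 4, 6, 11, 1, 8, 13, 3, 12, 9]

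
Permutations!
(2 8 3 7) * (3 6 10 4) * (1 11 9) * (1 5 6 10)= [0, 11, 8, 7, 3, 6, 1, 2, 10, 5, 4, 9]= (1 11 9 5 6)(2 8 10 4 3 7)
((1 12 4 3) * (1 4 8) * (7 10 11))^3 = (12)(3 4) = [0, 1, 2, 4, 3, 5, 6, 7, 8, 9, 10, 11, 12]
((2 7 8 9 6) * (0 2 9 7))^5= (0 2)(6 9)(7 8)= [2, 1, 0, 3, 4, 5, 9, 8, 7, 6]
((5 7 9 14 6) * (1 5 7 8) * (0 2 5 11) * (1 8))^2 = (0 5 11 2 1)(6 9)(7 14) = [5, 0, 1, 3, 4, 11, 9, 14, 8, 6, 10, 2, 12, 13, 7]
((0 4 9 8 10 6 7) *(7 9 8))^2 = (0 8 6 7 4 10 9) = [8, 1, 2, 3, 10, 5, 7, 4, 6, 0, 9]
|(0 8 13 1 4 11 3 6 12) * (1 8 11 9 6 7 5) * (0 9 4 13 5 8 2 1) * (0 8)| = 12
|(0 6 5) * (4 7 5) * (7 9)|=|(0 6 4 9 7 5)|=6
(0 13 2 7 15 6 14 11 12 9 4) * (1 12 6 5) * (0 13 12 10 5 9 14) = [12, 10, 7, 3, 13, 1, 0, 15, 8, 4, 5, 6, 14, 2, 11, 9] = (0 12 14 11 6)(1 10 5)(2 7 15 9 4 13)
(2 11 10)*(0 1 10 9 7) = (0 1 10 2 11 9 7) = [1, 10, 11, 3, 4, 5, 6, 0, 8, 7, 2, 9]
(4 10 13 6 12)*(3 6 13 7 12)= (13)(3 6)(4 10 7 12)= [0, 1, 2, 6, 10, 5, 3, 12, 8, 9, 7, 11, 4, 13]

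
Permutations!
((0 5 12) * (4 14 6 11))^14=(0 12 5)(4 6)(11 14)=[12, 1, 2, 3, 6, 0, 4, 7, 8, 9, 10, 14, 5, 13, 11]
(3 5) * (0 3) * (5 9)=(0 3 9 5)=[3, 1, 2, 9, 4, 0, 6, 7, 8, 5]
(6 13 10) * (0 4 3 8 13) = (0 4 3 8 13 10 6) = [4, 1, 2, 8, 3, 5, 0, 7, 13, 9, 6, 11, 12, 10]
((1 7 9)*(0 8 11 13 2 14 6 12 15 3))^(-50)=[0, 7, 2, 3, 4, 5, 6, 9, 8, 1, 10, 11, 12, 13, 14, 15]=(15)(1 7 9)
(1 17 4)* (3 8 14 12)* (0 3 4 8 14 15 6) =(0 3 14 12 4 1 17 8 15 6) =[3, 17, 2, 14, 1, 5, 0, 7, 15, 9, 10, 11, 4, 13, 12, 6, 16, 8]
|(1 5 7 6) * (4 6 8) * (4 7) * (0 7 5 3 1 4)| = 4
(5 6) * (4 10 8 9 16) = (4 10 8 9 16)(5 6) = [0, 1, 2, 3, 10, 6, 5, 7, 9, 16, 8, 11, 12, 13, 14, 15, 4]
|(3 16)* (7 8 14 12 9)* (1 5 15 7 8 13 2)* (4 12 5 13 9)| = 6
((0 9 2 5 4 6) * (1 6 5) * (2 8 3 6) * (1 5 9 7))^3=(0 2 9 6 1 4 3 7 5 8)=[2, 4, 9, 7, 3, 8, 1, 5, 0, 6]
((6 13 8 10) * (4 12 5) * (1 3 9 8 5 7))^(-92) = (1 5 8 7 13 9 12 6 3 4 10) = [0, 5, 2, 4, 10, 8, 3, 13, 7, 12, 1, 11, 6, 9]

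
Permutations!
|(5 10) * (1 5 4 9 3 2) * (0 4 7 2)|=20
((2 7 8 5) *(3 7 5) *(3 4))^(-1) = [0, 1, 5, 4, 8, 2, 6, 3, 7] = (2 5)(3 4 8 7)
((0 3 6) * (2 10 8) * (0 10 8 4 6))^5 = (0 3)(2 8)(4 10 6) = [3, 1, 8, 0, 10, 5, 4, 7, 2, 9, 6]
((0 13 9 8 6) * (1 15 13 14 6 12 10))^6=(1 10 12 8 9 13 15)=[0, 10, 2, 3, 4, 5, 6, 7, 9, 13, 12, 11, 8, 15, 14, 1]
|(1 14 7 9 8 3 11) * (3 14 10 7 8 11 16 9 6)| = |(1 10 7 6 3 16 9 11)(8 14)| = 8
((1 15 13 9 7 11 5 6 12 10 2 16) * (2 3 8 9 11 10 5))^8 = [0, 13, 1, 7, 4, 12, 5, 8, 10, 3, 9, 16, 6, 2, 14, 11, 15] = (1 13 2)(3 7 8 10 9)(5 12 6)(11 16 15)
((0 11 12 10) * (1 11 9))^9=(0 11)(1 10)(9 12)=[11, 10, 2, 3, 4, 5, 6, 7, 8, 12, 1, 0, 9]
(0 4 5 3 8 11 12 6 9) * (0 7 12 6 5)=(0 4)(3 8 11 6 9 7 12 5)=[4, 1, 2, 8, 0, 3, 9, 12, 11, 7, 10, 6, 5]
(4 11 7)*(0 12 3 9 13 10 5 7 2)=(0 12 3 9 13 10 5 7 4 11 2)=[12, 1, 0, 9, 11, 7, 6, 4, 8, 13, 5, 2, 3, 10]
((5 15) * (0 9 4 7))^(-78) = (15)(0 4)(7 9) = [4, 1, 2, 3, 0, 5, 6, 9, 8, 7, 10, 11, 12, 13, 14, 15]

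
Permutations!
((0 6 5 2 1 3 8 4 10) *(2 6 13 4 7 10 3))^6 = [10, 1, 2, 4, 13, 5, 6, 8, 3, 9, 7, 11, 12, 0] = (0 10 7 8 3 4 13)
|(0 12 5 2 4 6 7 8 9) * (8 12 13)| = |(0 13 8 9)(2 4 6 7 12 5)| = 12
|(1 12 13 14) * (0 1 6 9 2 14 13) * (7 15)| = 12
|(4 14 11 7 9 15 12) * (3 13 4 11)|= |(3 13 4 14)(7 9 15 12 11)|= 20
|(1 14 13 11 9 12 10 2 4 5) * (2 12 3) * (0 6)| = 18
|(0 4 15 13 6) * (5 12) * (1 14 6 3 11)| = 18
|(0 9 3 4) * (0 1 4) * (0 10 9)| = |(1 4)(3 10 9)| = 6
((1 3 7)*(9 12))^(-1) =(1 7 3)(9 12) =[0, 7, 2, 1, 4, 5, 6, 3, 8, 12, 10, 11, 9]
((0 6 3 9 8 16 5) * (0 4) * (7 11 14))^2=(0 3 8 5)(4 6 9 16)(7 14 11)=[3, 1, 2, 8, 6, 0, 9, 14, 5, 16, 10, 7, 12, 13, 11, 15, 4]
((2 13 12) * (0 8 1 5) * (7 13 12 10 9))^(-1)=(0 5 1 8)(2 12)(7 9 10 13)=[5, 8, 12, 3, 4, 1, 6, 9, 0, 10, 13, 11, 2, 7]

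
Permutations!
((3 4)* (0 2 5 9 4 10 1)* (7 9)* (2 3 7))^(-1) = [1, 10, 5, 0, 9, 2, 6, 4, 8, 7, 3] = (0 1 10 3)(2 5)(4 9 7)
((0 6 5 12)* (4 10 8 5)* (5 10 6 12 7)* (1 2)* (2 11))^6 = [0, 1, 2, 3, 4, 5, 6, 7, 8, 9, 10, 11, 12] = (12)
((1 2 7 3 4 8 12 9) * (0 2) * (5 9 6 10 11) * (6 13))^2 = (0 7 4 12 6 11 9)(1 2 3 8 13 10 5) = [7, 2, 3, 8, 12, 1, 11, 4, 13, 0, 5, 9, 6, 10]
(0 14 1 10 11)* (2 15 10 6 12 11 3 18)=[14, 6, 15, 18, 4, 5, 12, 7, 8, 9, 3, 0, 11, 13, 1, 10, 16, 17, 2]=(0 14 1 6 12 11)(2 15 10 3 18)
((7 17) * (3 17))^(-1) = [0, 1, 2, 7, 4, 5, 6, 17, 8, 9, 10, 11, 12, 13, 14, 15, 16, 3] = (3 7 17)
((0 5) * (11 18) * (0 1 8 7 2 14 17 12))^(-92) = [17, 0, 8, 3, 4, 12, 6, 1, 5, 9, 10, 11, 14, 13, 7, 15, 16, 2, 18] = (18)(0 17 2 8 5 12 14 7 1)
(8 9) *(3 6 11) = (3 6 11)(8 9) = [0, 1, 2, 6, 4, 5, 11, 7, 9, 8, 10, 3]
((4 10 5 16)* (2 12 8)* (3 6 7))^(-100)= (16)(2 8 12)(3 7 6)= [0, 1, 8, 7, 4, 5, 3, 6, 12, 9, 10, 11, 2, 13, 14, 15, 16]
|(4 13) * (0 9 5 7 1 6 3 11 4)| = 10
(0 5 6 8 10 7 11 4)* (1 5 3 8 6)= (0 3 8 10 7 11 4)(1 5)= [3, 5, 2, 8, 0, 1, 6, 11, 10, 9, 7, 4]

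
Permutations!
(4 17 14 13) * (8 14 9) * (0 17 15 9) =[17, 1, 2, 3, 15, 5, 6, 7, 14, 8, 10, 11, 12, 4, 13, 9, 16, 0] =(0 17)(4 15 9 8 14 13)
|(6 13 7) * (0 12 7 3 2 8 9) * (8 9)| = |(0 12 7 6 13 3 2 9)| = 8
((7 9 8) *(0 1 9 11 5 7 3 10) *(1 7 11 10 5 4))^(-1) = (0 10 7)(1 4 11 5 3 8 9) = [10, 4, 2, 8, 11, 3, 6, 0, 9, 1, 7, 5]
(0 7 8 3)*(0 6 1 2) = (0 7 8 3 6 1 2) = [7, 2, 0, 6, 4, 5, 1, 8, 3]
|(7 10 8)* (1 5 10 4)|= |(1 5 10 8 7 4)|= 6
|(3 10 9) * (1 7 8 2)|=|(1 7 8 2)(3 10 9)|=12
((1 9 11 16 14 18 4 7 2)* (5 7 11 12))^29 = (1 2 7 5 12 9)(4 18 14 16 11) = [0, 2, 7, 3, 18, 12, 6, 5, 8, 1, 10, 4, 9, 13, 16, 15, 11, 17, 14]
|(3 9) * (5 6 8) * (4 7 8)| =|(3 9)(4 7 8 5 6)| =10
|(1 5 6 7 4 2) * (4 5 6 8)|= 7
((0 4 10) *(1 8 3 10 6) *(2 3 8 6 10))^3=(10)(1 6)(2 3)=[0, 6, 3, 2, 4, 5, 1, 7, 8, 9, 10]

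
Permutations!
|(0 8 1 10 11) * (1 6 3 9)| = |(0 8 6 3 9 1 10 11)| = 8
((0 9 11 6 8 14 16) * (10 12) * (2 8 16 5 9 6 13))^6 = (16)(2 13 11 9 5 14 8) = [0, 1, 13, 3, 4, 14, 6, 7, 2, 5, 10, 9, 12, 11, 8, 15, 16]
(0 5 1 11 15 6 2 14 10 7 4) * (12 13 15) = (0 5 1 11 12 13 15 6 2 14 10 7 4) = [5, 11, 14, 3, 0, 1, 2, 4, 8, 9, 7, 12, 13, 15, 10, 6]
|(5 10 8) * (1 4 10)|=|(1 4 10 8 5)|=5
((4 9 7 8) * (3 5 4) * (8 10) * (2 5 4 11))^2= (2 11 5)(3 9 10)(4 7 8)= [0, 1, 11, 9, 7, 2, 6, 8, 4, 10, 3, 5]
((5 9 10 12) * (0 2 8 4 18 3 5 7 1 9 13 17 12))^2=(0 8 18 5 17 7 9)(1 10 2 4 3 13 12)=[8, 10, 4, 13, 3, 17, 6, 9, 18, 0, 2, 11, 1, 12, 14, 15, 16, 7, 5]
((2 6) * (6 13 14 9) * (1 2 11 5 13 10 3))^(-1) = (1 3 10 2)(5 11 6 9 14 13) = [0, 3, 1, 10, 4, 11, 9, 7, 8, 14, 2, 6, 12, 5, 13]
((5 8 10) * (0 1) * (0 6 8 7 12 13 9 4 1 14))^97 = [14, 13, 2, 3, 12, 6, 9, 8, 4, 7, 1, 11, 10, 5, 0] = (0 14)(1 13 5 6 9 7 8 4 12 10)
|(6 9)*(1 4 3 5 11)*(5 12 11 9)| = 15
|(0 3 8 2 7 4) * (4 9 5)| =8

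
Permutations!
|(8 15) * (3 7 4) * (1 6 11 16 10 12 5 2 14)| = 18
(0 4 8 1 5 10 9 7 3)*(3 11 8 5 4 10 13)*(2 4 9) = (0 10 2 4 5 13 3)(1 9 7 11 8) = [10, 9, 4, 0, 5, 13, 6, 11, 1, 7, 2, 8, 12, 3]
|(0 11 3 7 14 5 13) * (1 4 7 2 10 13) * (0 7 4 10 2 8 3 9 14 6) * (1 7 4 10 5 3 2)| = |(0 11 9 14 3 8 2 1 5 7 6)(4 10 13)| = 33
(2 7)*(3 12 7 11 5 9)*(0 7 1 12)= [7, 12, 11, 0, 4, 9, 6, 2, 8, 3, 10, 5, 1]= (0 7 2 11 5 9 3)(1 12)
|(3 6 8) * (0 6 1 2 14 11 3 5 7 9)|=30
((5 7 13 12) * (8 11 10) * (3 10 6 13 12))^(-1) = (3 13 6 11 8 10)(5 12 7) = [0, 1, 2, 13, 4, 12, 11, 5, 10, 9, 3, 8, 7, 6]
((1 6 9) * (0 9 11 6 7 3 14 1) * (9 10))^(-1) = (0 9 10)(1 14 3 7)(6 11) = [9, 14, 2, 7, 4, 5, 11, 1, 8, 10, 0, 6, 12, 13, 3]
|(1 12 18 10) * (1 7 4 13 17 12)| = |(4 13 17 12 18 10 7)| = 7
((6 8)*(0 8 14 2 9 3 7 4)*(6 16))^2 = (0 16 14 9 7)(2 3 4 8 6) = [16, 1, 3, 4, 8, 5, 2, 0, 6, 7, 10, 11, 12, 13, 9, 15, 14]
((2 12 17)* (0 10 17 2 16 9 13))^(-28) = [17, 1, 2, 3, 4, 5, 6, 7, 8, 0, 16, 11, 12, 10, 14, 15, 13, 9] = (0 17 9)(10 16 13)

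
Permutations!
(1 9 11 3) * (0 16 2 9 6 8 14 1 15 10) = (0 16 2 9 11 3 15 10)(1 6 8 14) = [16, 6, 9, 15, 4, 5, 8, 7, 14, 11, 0, 3, 12, 13, 1, 10, 2]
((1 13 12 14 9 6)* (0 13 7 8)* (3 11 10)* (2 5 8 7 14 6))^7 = (0 2 1 13 5 14 12 8 9 6)(3 11 10) = [2, 13, 1, 11, 4, 14, 0, 7, 9, 6, 3, 10, 8, 5, 12]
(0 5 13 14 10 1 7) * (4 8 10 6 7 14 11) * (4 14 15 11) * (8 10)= [5, 15, 2, 3, 10, 13, 7, 0, 8, 9, 1, 14, 12, 4, 6, 11]= (0 5 13 4 10 1 15 11 14 6 7)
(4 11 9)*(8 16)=[0, 1, 2, 3, 11, 5, 6, 7, 16, 4, 10, 9, 12, 13, 14, 15, 8]=(4 11 9)(8 16)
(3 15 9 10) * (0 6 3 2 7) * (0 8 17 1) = (0 6 3 15 9 10 2 7 8 17 1) = [6, 0, 7, 15, 4, 5, 3, 8, 17, 10, 2, 11, 12, 13, 14, 9, 16, 1]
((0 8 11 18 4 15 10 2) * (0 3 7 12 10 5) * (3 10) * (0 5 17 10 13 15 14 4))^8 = (18)(2 17 13 10 15)(3 12 7) = [0, 1, 17, 12, 4, 5, 6, 3, 8, 9, 15, 11, 7, 10, 14, 2, 16, 13, 18]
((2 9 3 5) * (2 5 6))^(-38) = (2 3)(6 9) = [0, 1, 3, 2, 4, 5, 9, 7, 8, 6]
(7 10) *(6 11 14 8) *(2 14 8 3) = (2 14 3)(6 11 8)(7 10) = [0, 1, 14, 2, 4, 5, 11, 10, 6, 9, 7, 8, 12, 13, 3]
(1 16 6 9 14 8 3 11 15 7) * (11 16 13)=(1 13 11 15 7)(3 16 6 9 14 8)=[0, 13, 2, 16, 4, 5, 9, 1, 3, 14, 10, 15, 12, 11, 8, 7, 6]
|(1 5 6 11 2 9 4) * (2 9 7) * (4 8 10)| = 8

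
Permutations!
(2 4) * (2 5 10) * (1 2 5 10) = (1 2 4 10 5) = [0, 2, 4, 3, 10, 1, 6, 7, 8, 9, 5]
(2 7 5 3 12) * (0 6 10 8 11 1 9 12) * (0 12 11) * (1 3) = (0 6 10 8)(1 9 11 3 12 2 7 5) = [6, 9, 7, 12, 4, 1, 10, 5, 0, 11, 8, 3, 2]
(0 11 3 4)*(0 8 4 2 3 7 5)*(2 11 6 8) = [6, 1, 3, 11, 2, 0, 8, 5, 4, 9, 10, 7] = (0 6 8 4 2 3 11 7 5)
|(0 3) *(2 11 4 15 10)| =|(0 3)(2 11 4 15 10)| =10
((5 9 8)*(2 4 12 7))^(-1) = (2 7 12 4)(5 8 9) = [0, 1, 7, 3, 2, 8, 6, 12, 9, 5, 10, 11, 4]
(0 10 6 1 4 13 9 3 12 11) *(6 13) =[10, 4, 2, 12, 6, 5, 1, 7, 8, 3, 13, 0, 11, 9] =(0 10 13 9 3 12 11)(1 4 6)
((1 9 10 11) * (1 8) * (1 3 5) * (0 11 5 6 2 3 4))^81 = [11, 9, 2, 3, 0, 1, 6, 7, 4, 10, 5, 8] = (0 11 8 4)(1 9 10 5)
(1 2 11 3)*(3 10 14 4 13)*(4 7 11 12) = (1 2 12 4 13 3)(7 11 10 14) = [0, 2, 12, 1, 13, 5, 6, 11, 8, 9, 14, 10, 4, 3, 7]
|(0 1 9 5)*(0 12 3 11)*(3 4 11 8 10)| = 21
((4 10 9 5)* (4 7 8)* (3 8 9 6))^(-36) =(3 6 10 4 8) =[0, 1, 2, 6, 8, 5, 10, 7, 3, 9, 4]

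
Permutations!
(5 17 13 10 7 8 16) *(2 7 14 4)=(2 7 8 16 5 17 13 10 14 4)=[0, 1, 7, 3, 2, 17, 6, 8, 16, 9, 14, 11, 12, 10, 4, 15, 5, 13]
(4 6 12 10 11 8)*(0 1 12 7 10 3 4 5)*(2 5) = (0 1 12 3 4 6 7 10 11 8 2 5) = [1, 12, 5, 4, 6, 0, 7, 10, 2, 9, 11, 8, 3]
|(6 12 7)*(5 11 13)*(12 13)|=6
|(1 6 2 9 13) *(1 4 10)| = 7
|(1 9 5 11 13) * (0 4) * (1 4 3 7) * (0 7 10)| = |(0 3 10)(1 9 5 11 13 4 7)| = 21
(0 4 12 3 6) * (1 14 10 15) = (0 4 12 3 6)(1 14 10 15) = [4, 14, 2, 6, 12, 5, 0, 7, 8, 9, 15, 11, 3, 13, 10, 1]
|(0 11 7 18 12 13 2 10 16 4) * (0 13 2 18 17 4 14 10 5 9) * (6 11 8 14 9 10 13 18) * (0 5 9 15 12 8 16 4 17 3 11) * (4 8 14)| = |(0 16 15 12 2 9 5 10 8 4 18 14 13 6)(3 11 7)| = 42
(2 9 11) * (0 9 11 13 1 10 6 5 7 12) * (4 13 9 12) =(0 12)(1 10 6 5 7 4 13)(2 11) =[12, 10, 11, 3, 13, 7, 5, 4, 8, 9, 6, 2, 0, 1]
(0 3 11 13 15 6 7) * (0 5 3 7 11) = (0 7 5 3)(6 11 13 15) = [7, 1, 2, 0, 4, 3, 11, 5, 8, 9, 10, 13, 12, 15, 14, 6]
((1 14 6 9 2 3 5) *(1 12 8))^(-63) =(14) =[0, 1, 2, 3, 4, 5, 6, 7, 8, 9, 10, 11, 12, 13, 14]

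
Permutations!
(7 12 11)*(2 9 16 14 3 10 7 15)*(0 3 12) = (0 3 10 7)(2 9 16 14 12 11 15) = [3, 1, 9, 10, 4, 5, 6, 0, 8, 16, 7, 15, 11, 13, 12, 2, 14]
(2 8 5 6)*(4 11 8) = (2 4 11 8 5 6) = [0, 1, 4, 3, 11, 6, 2, 7, 5, 9, 10, 8]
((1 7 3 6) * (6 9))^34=(1 6 9 3 7)=[0, 6, 2, 7, 4, 5, 9, 1, 8, 3]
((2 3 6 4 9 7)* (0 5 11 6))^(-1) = (0 3 2 7 9 4 6 11 5) = [3, 1, 7, 2, 6, 0, 11, 9, 8, 4, 10, 5]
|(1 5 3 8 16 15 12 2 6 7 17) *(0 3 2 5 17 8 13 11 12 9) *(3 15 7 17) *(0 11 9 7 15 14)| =20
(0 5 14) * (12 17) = [5, 1, 2, 3, 4, 14, 6, 7, 8, 9, 10, 11, 17, 13, 0, 15, 16, 12] = (0 5 14)(12 17)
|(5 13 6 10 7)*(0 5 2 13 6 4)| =8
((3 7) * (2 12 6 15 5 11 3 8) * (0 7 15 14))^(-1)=[14, 1, 8, 11, 4, 15, 12, 0, 7, 9, 10, 5, 2, 13, 6, 3]=(0 14 6 12 2 8 7)(3 11 5 15)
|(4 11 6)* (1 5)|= |(1 5)(4 11 6)|= 6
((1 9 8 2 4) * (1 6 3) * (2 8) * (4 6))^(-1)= (1 3 6 2 9)= [0, 3, 9, 6, 4, 5, 2, 7, 8, 1]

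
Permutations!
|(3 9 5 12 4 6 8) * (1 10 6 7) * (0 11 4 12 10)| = 30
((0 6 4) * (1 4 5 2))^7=(0 6 5 2 1 4)=[6, 4, 1, 3, 0, 2, 5]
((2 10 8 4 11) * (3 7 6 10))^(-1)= (2 11 4 8 10 6 7 3)= [0, 1, 11, 2, 8, 5, 7, 3, 10, 9, 6, 4]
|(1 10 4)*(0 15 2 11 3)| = 15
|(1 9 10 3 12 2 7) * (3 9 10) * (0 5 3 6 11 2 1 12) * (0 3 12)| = 10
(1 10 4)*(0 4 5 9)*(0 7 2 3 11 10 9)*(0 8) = (0 4 1 9 7 2 3 11 10 5 8) = [4, 9, 3, 11, 1, 8, 6, 2, 0, 7, 5, 10]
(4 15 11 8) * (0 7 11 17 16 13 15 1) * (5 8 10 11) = (0 7 5 8 4 1)(10 11)(13 15 17 16) = [7, 0, 2, 3, 1, 8, 6, 5, 4, 9, 11, 10, 12, 15, 14, 17, 13, 16]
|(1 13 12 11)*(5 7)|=4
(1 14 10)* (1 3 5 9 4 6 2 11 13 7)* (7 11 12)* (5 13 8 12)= [0, 14, 5, 13, 6, 9, 2, 1, 12, 4, 3, 8, 7, 11, 10]= (1 14 10 3 13 11 8 12 7)(2 5 9 4 6)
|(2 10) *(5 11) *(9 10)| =|(2 9 10)(5 11)| =6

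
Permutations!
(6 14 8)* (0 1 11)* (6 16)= (0 1 11)(6 14 8 16)= [1, 11, 2, 3, 4, 5, 14, 7, 16, 9, 10, 0, 12, 13, 8, 15, 6]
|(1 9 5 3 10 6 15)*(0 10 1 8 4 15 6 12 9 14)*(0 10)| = 21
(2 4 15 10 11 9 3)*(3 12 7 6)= [0, 1, 4, 2, 15, 5, 3, 6, 8, 12, 11, 9, 7, 13, 14, 10]= (2 4 15 10 11 9 12 7 6 3)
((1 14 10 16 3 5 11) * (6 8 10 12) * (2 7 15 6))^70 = (1 15 3 12 8 11 7 16 14 6 5 2 10) = [0, 15, 10, 12, 4, 2, 5, 16, 11, 9, 1, 7, 8, 13, 6, 3, 14]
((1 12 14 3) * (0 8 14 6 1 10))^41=(0 8 14 3 10)(1 6 12)=[8, 6, 2, 10, 4, 5, 12, 7, 14, 9, 0, 11, 1, 13, 3]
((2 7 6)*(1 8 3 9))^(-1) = (1 9 3 8)(2 6 7) = [0, 9, 6, 8, 4, 5, 7, 2, 1, 3]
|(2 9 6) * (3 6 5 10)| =6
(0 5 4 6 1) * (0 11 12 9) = (0 5 4 6 1 11 12 9) = [5, 11, 2, 3, 6, 4, 1, 7, 8, 0, 10, 12, 9]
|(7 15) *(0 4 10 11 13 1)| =|(0 4 10 11 13 1)(7 15)| =6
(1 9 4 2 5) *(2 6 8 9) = (1 2 5)(4 6 8 9) = [0, 2, 5, 3, 6, 1, 8, 7, 9, 4]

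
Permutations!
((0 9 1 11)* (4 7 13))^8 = (4 13 7) = [0, 1, 2, 3, 13, 5, 6, 4, 8, 9, 10, 11, 12, 7]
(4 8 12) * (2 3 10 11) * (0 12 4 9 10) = (0 12 9 10 11 2 3)(4 8) = [12, 1, 3, 0, 8, 5, 6, 7, 4, 10, 11, 2, 9]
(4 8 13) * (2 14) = (2 14)(4 8 13) = [0, 1, 14, 3, 8, 5, 6, 7, 13, 9, 10, 11, 12, 4, 2]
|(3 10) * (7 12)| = 2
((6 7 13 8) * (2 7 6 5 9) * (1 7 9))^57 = (1 13 5 7 8)(2 9) = [0, 13, 9, 3, 4, 7, 6, 8, 1, 2, 10, 11, 12, 5]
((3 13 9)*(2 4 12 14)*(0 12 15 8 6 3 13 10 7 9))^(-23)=[2, 1, 8, 9, 6, 5, 7, 0, 10, 12, 13, 11, 4, 14, 15, 3]=(0 2 8 10 13 14 15 3 9 12 4 6 7)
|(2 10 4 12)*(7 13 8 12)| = |(2 10 4 7 13 8 12)| = 7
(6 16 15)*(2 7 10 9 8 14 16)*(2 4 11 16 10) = (2 7)(4 11 16 15 6)(8 14 10 9) = [0, 1, 7, 3, 11, 5, 4, 2, 14, 8, 9, 16, 12, 13, 10, 6, 15]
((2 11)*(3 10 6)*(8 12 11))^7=(2 11 12 8)(3 10 6)=[0, 1, 11, 10, 4, 5, 3, 7, 2, 9, 6, 12, 8]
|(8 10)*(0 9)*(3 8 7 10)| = |(0 9)(3 8)(7 10)| = 2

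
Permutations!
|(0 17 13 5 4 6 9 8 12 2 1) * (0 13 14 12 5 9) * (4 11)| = 13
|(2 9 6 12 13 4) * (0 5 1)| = 6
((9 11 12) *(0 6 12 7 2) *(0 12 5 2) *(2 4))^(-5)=(0 2 7 4 11 5 9 6 12)=[2, 1, 7, 3, 11, 9, 12, 4, 8, 6, 10, 5, 0]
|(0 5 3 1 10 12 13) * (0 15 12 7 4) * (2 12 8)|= |(0 5 3 1 10 7 4)(2 12 13 15 8)|= 35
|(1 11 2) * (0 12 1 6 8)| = 7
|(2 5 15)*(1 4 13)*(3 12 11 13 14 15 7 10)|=|(1 4 14 15 2 5 7 10 3 12 11 13)|=12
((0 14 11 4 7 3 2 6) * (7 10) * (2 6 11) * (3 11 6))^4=(14)=[0, 1, 2, 3, 4, 5, 6, 7, 8, 9, 10, 11, 12, 13, 14]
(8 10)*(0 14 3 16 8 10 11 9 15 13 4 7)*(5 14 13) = [13, 1, 2, 16, 7, 14, 6, 0, 11, 15, 10, 9, 12, 4, 3, 5, 8] = (0 13 4 7)(3 16 8 11 9 15 5 14)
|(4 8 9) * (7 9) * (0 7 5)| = |(0 7 9 4 8 5)| = 6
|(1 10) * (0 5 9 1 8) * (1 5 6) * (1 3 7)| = 14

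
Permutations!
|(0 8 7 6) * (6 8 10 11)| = 4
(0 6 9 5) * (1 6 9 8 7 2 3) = [9, 6, 3, 1, 4, 0, 8, 2, 7, 5] = (0 9 5)(1 6 8 7 2 3)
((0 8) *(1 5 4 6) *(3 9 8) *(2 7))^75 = (0 8 9 3)(1 6 4 5)(2 7) = [8, 6, 7, 0, 5, 1, 4, 2, 9, 3]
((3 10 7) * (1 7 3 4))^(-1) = [0, 4, 2, 10, 7, 5, 6, 1, 8, 9, 3] = (1 4 7)(3 10)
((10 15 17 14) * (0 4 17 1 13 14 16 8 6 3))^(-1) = [3, 15, 2, 6, 0, 5, 8, 7, 16, 9, 14, 11, 12, 1, 13, 10, 17, 4] = (0 3 6 8 16 17 4)(1 15 10 14 13)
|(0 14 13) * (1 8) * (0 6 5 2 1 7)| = |(0 14 13 6 5 2 1 8 7)| = 9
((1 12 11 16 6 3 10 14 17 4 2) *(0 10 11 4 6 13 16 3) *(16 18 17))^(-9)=(0 6 17 18 13 16 14 10)(1 2 4 12)(3 11)=[6, 2, 4, 11, 12, 5, 17, 7, 8, 9, 0, 3, 1, 16, 10, 15, 14, 18, 13]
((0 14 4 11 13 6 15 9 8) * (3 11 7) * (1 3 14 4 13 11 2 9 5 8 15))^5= (0 6 15 7 3 8 13 9 4 1 5 14 2)= [6, 5, 0, 8, 1, 14, 15, 3, 13, 4, 10, 11, 12, 9, 2, 7]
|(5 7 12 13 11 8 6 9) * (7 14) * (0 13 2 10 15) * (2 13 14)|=|(0 14 7 12 13 11 8 6 9 5 2 10 15)|=13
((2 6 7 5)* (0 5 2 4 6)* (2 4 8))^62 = (0 8)(2 5)(4 7 6) = [8, 1, 5, 3, 7, 2, 4, 6, 0]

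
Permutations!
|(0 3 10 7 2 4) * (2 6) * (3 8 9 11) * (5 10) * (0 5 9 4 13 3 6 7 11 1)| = |(0 8 4 5 10 11 6 2 13 3 9 1)| = 12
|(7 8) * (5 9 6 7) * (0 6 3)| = |(0 6 7 8 5 9 3)| = 7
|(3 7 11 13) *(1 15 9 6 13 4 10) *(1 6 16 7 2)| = 12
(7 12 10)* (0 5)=(0 5)(7 12 10)=[5, 1, 2, 3, 4, 0, 6, 12, 8, 9, 7, 11, 10]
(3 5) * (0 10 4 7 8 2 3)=(0 10 4 7 8 2 3 5)=[10, 1, 3, 5, 7, 0, 6, 8, 2, 9, 4]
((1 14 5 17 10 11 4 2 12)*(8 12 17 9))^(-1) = (1 12 8 9 5 14)(2 4 11 10 17) = [0, 12, 4, 3, 11, 14, 6, 7, 9, 5, 17, 10, 8, 13, 1, 15, 16, 2]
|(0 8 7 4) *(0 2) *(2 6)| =6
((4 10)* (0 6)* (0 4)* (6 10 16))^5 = (0 10)(4 6 16) = [10, 1, 2, 3, 6, 5, 16, 7, 8, 9, 0, 11, 12, 13, 14, 15, 4]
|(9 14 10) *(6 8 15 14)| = |(6 8 15 14 10 9)| = 6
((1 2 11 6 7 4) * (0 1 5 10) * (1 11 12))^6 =[10, 1, 2, 3, 7, 4, 11, 6, 8, 9, 5, 0, 12] =(12)(0 10 5 4 7 6 11)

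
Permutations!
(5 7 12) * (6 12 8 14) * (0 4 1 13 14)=[4, 13, 2, 3, 1, 7, 12, 8, 0, 9, 10, 11, 5, 14, 6]=(0 4 1 13 14 6 12 5 7 8)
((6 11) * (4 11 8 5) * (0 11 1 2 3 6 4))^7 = (0 8 3 1 11 5 6 2 4) = [8, 11, 4, 1, 0, 6, 2, 7, 3, 9, 10, 5]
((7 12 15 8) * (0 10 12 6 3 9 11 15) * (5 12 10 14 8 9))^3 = [7, 1, 2, 0, 4, 14, 12, 5, 3, 9, 10, 11, 8, 13, 6, 15] = (15)(0 7 5 14 6 12 8 3)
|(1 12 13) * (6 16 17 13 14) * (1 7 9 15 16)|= |(1 12 14 6)(7 9 15 16 17 13)|= 12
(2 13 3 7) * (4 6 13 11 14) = (2 11 14 4 6 13 3 7) = [0, 1, 11, 7, 6, 5, 13, 2, 8, 9, 10, 14, 12, 3, 4]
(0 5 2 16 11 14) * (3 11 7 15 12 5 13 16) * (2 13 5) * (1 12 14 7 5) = [1, 12, 3, 11, 4, 13, 6, 15, 8, 9, 10, 7, 2, 16, 0, 14, 5] = (0 1 12 2 3 11 7 15 14)(5 13 16)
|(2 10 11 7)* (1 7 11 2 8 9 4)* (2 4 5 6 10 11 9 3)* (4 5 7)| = |(1 4)(2 11 9 7 8 3)(5 6 10)| = 6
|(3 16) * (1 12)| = |(1 12)(3 16)| = 2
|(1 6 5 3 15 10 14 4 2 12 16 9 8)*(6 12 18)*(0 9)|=18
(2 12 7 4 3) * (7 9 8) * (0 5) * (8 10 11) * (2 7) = (0 5)(2 12 9 10 11 8)(3 7 4) = [5, 1, 12, 7, 3, 0, 6, 4, 2, 10, 11, 8, 9]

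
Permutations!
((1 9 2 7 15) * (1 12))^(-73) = (1 12 15 7 2 9) = [0, 12, 9, 3, 4, 5, 6, 2, 8, 1, 10, 11, 15, 13, 14, 7]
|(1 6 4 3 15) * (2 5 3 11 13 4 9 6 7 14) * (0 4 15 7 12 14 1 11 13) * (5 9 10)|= |(0 4 13 15 11)(1 12 14 2 9 6 10 5 3 7)|= 10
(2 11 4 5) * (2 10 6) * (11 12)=[0, 1, 12, 3, 5, 10, 2, 7, 8, 9, 6, 4, 11]=(2 12 11 4 5 10 6)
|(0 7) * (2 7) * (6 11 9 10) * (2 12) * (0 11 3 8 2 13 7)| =|(0 12 13 7 11 9 10 6 3 8 2)| =11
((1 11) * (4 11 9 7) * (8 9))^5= (1 11 4 7 9 8)= [0, 11, 2, 3, 7, 5, 6, 9, 1, 8, 10, 4]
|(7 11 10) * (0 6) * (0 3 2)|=12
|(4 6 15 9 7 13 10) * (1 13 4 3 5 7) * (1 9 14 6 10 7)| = |(1 13 7 4 10 3 5)(6 15 14)| = 21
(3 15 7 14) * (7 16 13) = (3 15 16 13 7 14) = [0, 1, 2, 15, 4, 5, 6, 14, 8, 9, 10, 11, 12, 7, 3, 16, 13]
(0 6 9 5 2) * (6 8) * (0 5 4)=(0 8 6 9 4)(2 5)=[8, 1, 5, 3, 0, 2, 9, 7, 6, 4]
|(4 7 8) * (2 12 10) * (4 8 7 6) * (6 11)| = 3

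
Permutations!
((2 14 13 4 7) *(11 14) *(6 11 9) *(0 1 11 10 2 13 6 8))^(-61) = (0 11 6 2 8 1 14 10 9)(4 13 7) = [11, 14, 8, 3, 13, 5, 2, 4, 1, 0, 9, 6, 12, 7, 10]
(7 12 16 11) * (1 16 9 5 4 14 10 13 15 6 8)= [0, 16, 2, 3, 14, 4, 8, 12, 1, 5, 13, 7, 9, 15, 10, 6, 11]= (1 16 11 7 12 9 5 4 14 10 13 15 6 8)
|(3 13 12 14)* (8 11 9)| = 12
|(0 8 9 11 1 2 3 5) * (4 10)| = |(0 8 9 11 1 2 3 5)(4 10)| = 8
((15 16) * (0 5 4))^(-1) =[4, 1, 2, 3, 5, 0, 6, 7, 8, 9, 10, 11, 12, 13, 14, 16, 15] =(0 4 5)(15 16)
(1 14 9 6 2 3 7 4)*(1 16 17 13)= (1 14 9 6 2 3 7 4 16 17 13)= [0, 14, 3, 7, 16, 5, 2, 4, 8, 6, 10, 11, 12, 1, 9, 15, 17, 13]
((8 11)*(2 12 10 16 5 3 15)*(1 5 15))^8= (1 3 5)(2 16 12 15 10)= [0, 3, 16, 5, 4, 1, 6, 7, 8, 9, 2, 11, 15, 13, 14, 10, 12]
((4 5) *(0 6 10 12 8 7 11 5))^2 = (0 10 8 11 4 6 12 7 5) = [10, 1, 2, 3, 6, 0, 12, 5, 11, 9, 8, 4, 7]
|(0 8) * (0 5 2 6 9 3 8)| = |(2 6 9 3 8 5)| = 6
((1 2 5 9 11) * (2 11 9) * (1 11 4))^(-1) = (11)(1 4)(2 5) = [0, 4, 5, 3, 1, 2, 6, 7, 8, 9, 10, 11]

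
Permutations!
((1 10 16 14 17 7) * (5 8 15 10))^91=(1 5 8 15 10 16 14 17 7)=[0, 5, 2, 3, 4, 8, 6, 1, 15, 9, 16, 11, 12, 13, 17, 10, 14, 7]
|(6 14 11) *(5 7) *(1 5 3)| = 12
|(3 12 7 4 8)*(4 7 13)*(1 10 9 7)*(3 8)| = |(1 10 9 7)(3 12 13 4)| = 4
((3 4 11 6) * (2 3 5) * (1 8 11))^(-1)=(1 4 3 2 5 6 11 8)=[0, 4, 5, 2, 3, 6, 11, 7, 1, 9, 10, 8]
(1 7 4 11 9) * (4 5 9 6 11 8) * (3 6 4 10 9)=(1 7 5 3 6 11 4 8 10 9)=[0, 7, 2, 6, 8, 3, 11, 5, 10, 1, 9, 4]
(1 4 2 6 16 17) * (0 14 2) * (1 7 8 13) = (0 14 2 6 16 17 7 8 13 1 4) = [14, 4, 6, 3, 0, 5, 16, 8, 13, 9, 10, 11, 12, 1, 2, 15, 17, 7]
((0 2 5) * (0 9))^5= (0 2 5 9)= [2, 1, 5, 3, 4, 9, 6, 7, 8, 0]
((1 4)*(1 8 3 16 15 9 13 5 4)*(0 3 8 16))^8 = (4 15 13)(5 16 9) = [0, 1, 2, 3, 15, 16, 6, 7, 8, 5, 10, 11, 12, 4, 14, 13, 9]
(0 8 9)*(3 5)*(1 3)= [8, 3, 2, 5, 4, 1, 6, 7, 9, 0]= (0 8 9)(1 3 5)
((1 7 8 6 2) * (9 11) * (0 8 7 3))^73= (0 8 6 2 1 3)(9 11)= [8, 3, 1, 0, 4, 5, 2, 7, 6, 11, 10, 9]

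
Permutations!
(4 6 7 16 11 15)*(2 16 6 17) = [0, 1, 16, 3, 17, 5, 7, 6, 8, 9, 10, 15, 12, 13, 14, 4, 11, 2] = (2 16 11 15 4 17)(6 7)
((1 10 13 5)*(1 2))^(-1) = (1 2 5 13 10) = [0, 2, 5, 3, 4, 13, 6, 7, 8, 9, 1, 11, 12, 10]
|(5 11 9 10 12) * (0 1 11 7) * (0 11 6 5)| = 9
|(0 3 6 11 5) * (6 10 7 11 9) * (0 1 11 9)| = 6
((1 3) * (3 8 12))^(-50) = (1 12)(3 8) = [0, 12, 2, 8, 4, 5, 6, 7, 3, 9, 10, 11, 1]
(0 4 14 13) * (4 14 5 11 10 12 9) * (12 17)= (0 14 13)(4 5 11 10 17 12 9)= [14, 1, 2, 3, 5, 11, 6, 7, 8, 4, 17, 10, 9, 0, 13, 15, 16, 12]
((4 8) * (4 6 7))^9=(4 8 6 7)=[0, 1, 2, 3, 8, 5, 7, 4, 6]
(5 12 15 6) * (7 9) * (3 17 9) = (3 17 9 7)(5 12 15 6) = [0, 1, 2, 17, 4, 12, 5, 3, 8, 7, 10, 11, 15, 13, 14, 6, 16, 9]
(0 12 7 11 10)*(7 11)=(0 12 11 10)=[12, 1, 2, 3, 4, 5, 6, 7, 8, 9, 0, 10, 11]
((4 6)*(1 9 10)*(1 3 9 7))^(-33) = [0, 7, 2, 3, 6, 5, 4, 1, 8, 9, 10] = (10)(1 7)(4 6)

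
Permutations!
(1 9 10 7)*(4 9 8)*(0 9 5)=(0 9 10 7 1 8 4 5)=[9, 8, 2, 3, 5, 0, 6, 1, 4, 10, 7]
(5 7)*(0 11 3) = (0 11 3)(5 7) = [11, 1, 2, 0, 4, 7, 6, 5, 8, 9, 10, 3]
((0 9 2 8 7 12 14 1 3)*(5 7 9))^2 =(0 7 14 3 5 12 1)(2 9 8) =[7, 0, 9, 5, 4, 12, 6, 14, 2, 8, 10, 11, 1, 13, 3]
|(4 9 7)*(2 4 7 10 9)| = 2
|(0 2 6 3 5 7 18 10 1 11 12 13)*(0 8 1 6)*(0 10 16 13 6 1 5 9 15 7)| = |(0 2 10 1 11 12 6 3 9 15 7 18 16 13 8 5)| = 16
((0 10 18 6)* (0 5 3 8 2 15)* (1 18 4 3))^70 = (1 6)(5 18) = [0, 6, 2, 3, 4, 18, 1, 7, 8, 9, 10, 11, 12, 13, 14, 15, 16, 17, 5]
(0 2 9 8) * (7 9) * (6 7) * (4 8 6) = (0 2 4 8)(6 7 9) = [2, 1, 4, 3, 8, 5, 7, 9, 0, 6]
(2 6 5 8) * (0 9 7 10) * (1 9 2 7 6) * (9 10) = [2, 10, 1, 3, 4, 8, 5, 9, 7, 6, 0] = (0 2 1 10)(5 8 7 9 6)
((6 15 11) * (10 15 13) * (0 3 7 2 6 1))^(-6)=[6, 2, 15, 13, 4, 5, 11, 10, 8, 9, 0, 7, 12, 1, 14, 3]=(0 6 11 7 10)(1 2 15 3 13)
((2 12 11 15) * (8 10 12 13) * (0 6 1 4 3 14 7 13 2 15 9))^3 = (15)(0 4 7 10 9 1 14 8 11 6 3 13 12) = [4, 14, 2, 13, 7, 5, 3, 10, 11, 1, 9, 6, 0, 12, 8, 15]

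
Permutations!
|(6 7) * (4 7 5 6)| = |(4 7)(5 6)| = 2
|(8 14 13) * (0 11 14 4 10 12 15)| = |(0 11 14 13 8 4 10 12 15)| = 9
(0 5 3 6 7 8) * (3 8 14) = (0 5 8)(3 6 7 14) = [5, 1, 2, 6, 4, 8, 7, 14, 0, 9, 10, 11, 12, 13, 3]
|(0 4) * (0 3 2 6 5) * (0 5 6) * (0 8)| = |(0 4 3 2 8)| = 5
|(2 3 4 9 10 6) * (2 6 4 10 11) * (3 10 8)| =|(2 10 4 9 11)(3 8)| =10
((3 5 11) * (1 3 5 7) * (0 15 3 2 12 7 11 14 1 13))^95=(0 2 11 13 1 3 7 14 15 12 5)=[2, 3, 11, 7, 4, 0, 6, 14, 8, 9, 10, 13, 5, 1, 15, 12]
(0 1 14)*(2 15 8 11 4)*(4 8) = (0 1 14)(2 15 4)(8 11) = [1, 14, 15, 3, 2, 5, 6, 7, 11, 9, 10, 8, 12, 13, 0, 4]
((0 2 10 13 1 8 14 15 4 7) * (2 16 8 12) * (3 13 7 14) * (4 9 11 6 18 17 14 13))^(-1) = (0 7 10 2 12 1 13 4 3 8 16)(6 11 9 15 14 17 18) = [7, 13, 12, 8, 3, 5, 11, 10, 16, 15, 2, 9, 1, 4, 17, 14, 0, 18, 6]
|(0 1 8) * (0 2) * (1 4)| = |(0 4 1 8 2)| = 5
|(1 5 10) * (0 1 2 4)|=|(0 1 5 10 2 4)|=6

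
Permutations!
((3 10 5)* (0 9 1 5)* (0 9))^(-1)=(1 9 10 3 5)=[0, 9, 2, 5, 4, 1, 6, 7, 8, 10, 3]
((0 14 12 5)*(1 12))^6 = (0 14 1 12 5) = [14, 12, 2, 3, 4, 0, 6, 7, 8, 9, 10, 11, 5, 13, 1]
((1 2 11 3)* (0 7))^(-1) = (0 7)(1 3 11 2) = [7, 3, 1, 11, 4, 5, 6, 0, 8, 9, 10, 2]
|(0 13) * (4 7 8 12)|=|(0 13)(4 7 8 12)|=4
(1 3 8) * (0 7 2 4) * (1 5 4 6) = (0 7 2 6 1 3 8 5 4) = [7, 3, 6, 8, 0, 4, 1, 2, 5]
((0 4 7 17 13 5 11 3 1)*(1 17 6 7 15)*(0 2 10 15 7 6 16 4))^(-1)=[0, 15, 1, 11, 16, 13, 6, 4, 8, 9, 2, 5, 12, 17, 14, 10, 7, 3]=(1 15 10 2)(3 11 5 13 17)(4 16 7)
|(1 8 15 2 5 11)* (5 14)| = 7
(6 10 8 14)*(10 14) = (6 14)(8 10) = [0, 1, 2, 3, 4, 5, 14, 7, 10, 9, 8, 11, 12, 13, 6]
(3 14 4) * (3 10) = (3 14 4 10) = [0, 1, 2, 14, 10, 5, 6, 7, 8, 9, 3, 11, 12, 13, 4]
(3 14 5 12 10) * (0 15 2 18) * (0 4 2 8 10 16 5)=[15, 1, 18, 14, 2, 12, 6, 7, 10, 9, 3, 11, 16, 13, 0, 8, 5, 17, 4]=(0 15 8 10 3 14)(2 18 4)(5 12 16)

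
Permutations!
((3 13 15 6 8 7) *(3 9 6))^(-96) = (15) = [0, 1, 2, 3, 4, 5, 6, 7, 8, 9, 10, 11, 12, 13, 14, 15]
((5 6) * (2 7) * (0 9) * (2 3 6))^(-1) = (0 9)(2 5 6 3 7) = [9, 1, 5, 7, 4, 6, 3, 2, 8, 0]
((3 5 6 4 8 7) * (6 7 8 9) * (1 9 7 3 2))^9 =(1 4)(2 6)(3 5)(7 9) =[0, 4, 6, 5, 1, 3, 2, 9, 8, 7]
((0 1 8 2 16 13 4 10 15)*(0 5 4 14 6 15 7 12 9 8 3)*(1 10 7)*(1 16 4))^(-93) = (0 5 14 10 1 6 16 3 15 13)(2 12)(4 9)(7 8) = [5, 6, 12, 15, 9, 14, 16, 8, 7, 4, 1, 11, 2, 0, 10, 13, 3]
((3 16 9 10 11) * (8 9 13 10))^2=(3 13 11 16 10)=[0, 1, 2, 13, 4, 5, 6, 7, 8, 9, 3, 16, 12, 11, 14, 15, 10]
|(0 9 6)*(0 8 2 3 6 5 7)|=|(0 9 5 7)(2 3 6 8)|=4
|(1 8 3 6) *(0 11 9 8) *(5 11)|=8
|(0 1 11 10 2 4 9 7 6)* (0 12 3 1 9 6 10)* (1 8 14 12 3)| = |(0 9 7 10 2 4 6 3 8 14 12 1 11)| = 13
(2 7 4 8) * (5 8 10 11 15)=(2 7 4 10 11 15 5 8)=[0, 1, 7, 3, 10, 8, 6, 4, 2, 9, 11, 15, 12, 13, 14, 5]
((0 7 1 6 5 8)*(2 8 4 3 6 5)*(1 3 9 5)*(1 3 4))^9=(0 8 2 6 3 1 5 9 4 7)=[8, 5, 6, 1, 7, 9, 3, 0, 2, 4]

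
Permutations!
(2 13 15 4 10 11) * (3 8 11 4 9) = (2 13 15 9 3 8 11)(4 10) = [0, 1, 13, 8, 10, 5, 6, 7, 11, 3, 4, 2, 12, 15, 14, 9]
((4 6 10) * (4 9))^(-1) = (4 9 10 6) = [0, 1, 2, 3, 9, 5, 4, 7, 8, 10, 6]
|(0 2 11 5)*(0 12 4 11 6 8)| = |(0 2 6 8)(4 11 5 12)| = 4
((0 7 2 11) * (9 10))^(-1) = (0 11 2 7)(9 10) = [11, 1, 7, 3, 4, 5, 6, 0, 8, 10, 9, 2]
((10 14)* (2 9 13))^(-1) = [0, 1, 13, 3, 4, 5, 6, 7, 8, 2, 14, 11, 12, 9, 10] = (2 13 9)(10 14)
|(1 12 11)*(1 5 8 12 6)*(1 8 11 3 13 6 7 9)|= |(1 7 9)(3 13 6 8 12)(5 11)|= 30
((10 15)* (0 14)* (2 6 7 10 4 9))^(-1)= [14, 1, 9, 3, 15, 5, 2, 6, 8, 4, 7, 11, 12, 13, 0, 10]= (0 14)(2 9 4 15 10 7 6)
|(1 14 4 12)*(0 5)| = 4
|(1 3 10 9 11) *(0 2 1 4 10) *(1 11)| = 8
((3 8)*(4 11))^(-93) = (3 8)(4 11) = [0, 1, 2, 8, 11, 5, 6, 7, 3, 9, 10, 4]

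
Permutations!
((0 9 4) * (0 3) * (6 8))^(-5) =[3, 1, 2, 4, 9, 5, 8, 7, 6, 0] =(0 3 4 9)(6 8)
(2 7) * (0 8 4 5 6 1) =(0 8 4 5 6 1)(2 7) =[8, 0, 7, 3, 5, 6, 1, 2, 4]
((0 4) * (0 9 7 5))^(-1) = [5, 1, 2, 3, 0, 7, 6, 9, 8, 4] = (0 5 7 9 4)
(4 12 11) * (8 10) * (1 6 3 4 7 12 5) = (1 6 3 4 5)(7 12 11)(8 10) = [0, 6, 2, 4, 5, 1, 3, 12, 10, 9, 8, 7, 11]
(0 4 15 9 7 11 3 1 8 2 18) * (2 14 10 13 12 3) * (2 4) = (0 2 18)(1 8 14 10 13 12 3)(4 15 9 7 11) = [2, 8, 18, 1, 15, 5, 6, 11, 14, 7, 13, 4, 3, 12, 10, 9, 16, 17, 0]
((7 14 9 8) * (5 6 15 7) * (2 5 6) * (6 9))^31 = (2 5)(6 14 7 15)(8 9) = [0, 1, 5, 3, 4, 2, 14, 15, 9, 8, 10, 11, 12, 13, 7, 6]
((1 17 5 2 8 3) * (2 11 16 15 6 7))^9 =[0, 8, 6, 2, 4, 1, 16, 15, 7, 9, 10, 17, 12, 13, 14, 11, 5, 3] =(1 8 7 15 11 17 3 2 6 16 5)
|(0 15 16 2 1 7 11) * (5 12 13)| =21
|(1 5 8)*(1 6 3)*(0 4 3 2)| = 8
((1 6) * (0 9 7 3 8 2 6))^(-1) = (0 1 6 2 8 3 7 9) = [1, 6, 8, 7, 4, 5, 2, 9, 3, 0]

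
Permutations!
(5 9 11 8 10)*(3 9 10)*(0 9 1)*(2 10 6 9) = (0 2 10 5 6 9 11 8 3 1) = [2, 0, 10, 1, 4, 6, 9, 7, 3, 11, 5, 8]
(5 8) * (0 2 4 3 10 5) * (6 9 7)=[2, 1, 4, 10, 3, 8, 9, 6, 0, 7, 5]=(0 2 4 3 10 5 8)(6 9 7)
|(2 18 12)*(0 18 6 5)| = 6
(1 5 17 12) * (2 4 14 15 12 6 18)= (1 5 17 6 18 2 4 14 15 12)= [0, 5, 4, 3, 14, 17, 18, 7, 8, 9, 10, 11, 1, 13, 15, 12, 16, 6, 2]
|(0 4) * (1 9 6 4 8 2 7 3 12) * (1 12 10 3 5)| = 18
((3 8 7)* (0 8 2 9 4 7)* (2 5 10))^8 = (2 9 4 7 3 5 10) = [0, 1, 9, 5, 7, 10, 6, 3, 8, 4, 2]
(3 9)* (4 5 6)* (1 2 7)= [0, 2, 7, 9, 5, 6, 4, 1, 8, 3]= (1 2 7)(3 9)(4 5 6)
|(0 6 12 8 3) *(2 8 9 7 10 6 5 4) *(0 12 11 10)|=|(0 5 4 2 8 3 12 9 7)(6 11 10)|=9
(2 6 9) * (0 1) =[1, 0, 6, 3, 4, 5, 9, 7, 8, 2] =(0 1)(2 6 9)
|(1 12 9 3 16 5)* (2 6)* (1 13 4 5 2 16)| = 12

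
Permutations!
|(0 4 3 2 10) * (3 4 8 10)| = 6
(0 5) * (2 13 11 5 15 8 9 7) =(0 15 8 9 7 2 13 11 5) =[15, 1, 13, 3, 4, 0, 6, 2, 9, 7, 10, 5, 12, 11, 14, 8]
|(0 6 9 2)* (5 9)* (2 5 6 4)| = |(0 4 2)(5 9)| = 6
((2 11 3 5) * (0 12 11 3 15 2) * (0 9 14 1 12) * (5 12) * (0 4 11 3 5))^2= (0 11 2 9 1 4 15 5 14)= [11, 4, 9, 3, 15, 14, 6, 7, 8, 1, 10, 2, 12, 13, 0, 5]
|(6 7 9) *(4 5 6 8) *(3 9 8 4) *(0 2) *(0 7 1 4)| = 12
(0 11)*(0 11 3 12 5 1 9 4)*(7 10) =(0 3 12 5 1 9 4)(7 10) =[3, 9, 2, 12, 0, 1, 6, 10, 8, 4, 7, 11, 5]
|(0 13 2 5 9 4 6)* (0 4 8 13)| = 10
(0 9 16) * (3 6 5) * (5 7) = [9, 1, 2, 6, 4, 3, 7, 5, 8, 16, 10, 11, 12, 13, 14, 15, 0] = (0 9 16)(3 6 7 5)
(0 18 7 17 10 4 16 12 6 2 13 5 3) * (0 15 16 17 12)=(0 18 7 12 6 2 13 5 3 15 16)(4 17 10)=[18, 1, 13, 15, 17, 3, 2, 12, 8, 9, 4, 11, 6, 5, 14, 16, 0, 10, 7]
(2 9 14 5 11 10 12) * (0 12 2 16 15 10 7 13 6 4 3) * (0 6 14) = [12, 1, 9, 6, 3, 11, 4, 13, 8, 0, 2, 7, 16, 14, 5, 10, 15] = (0 12 16 15 10 2 9)(3 6 4)(5 11 7 13 14)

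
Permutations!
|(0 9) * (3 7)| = 2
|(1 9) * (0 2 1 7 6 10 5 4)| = |(0 2 1 9 7 6 10 5 4)| = 9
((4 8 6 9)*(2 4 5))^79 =[0, 1, 4, 3, 8, 2, 9, 7, 6, 5] =(2 4 8 6 9 5)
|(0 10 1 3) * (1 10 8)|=|(10)(0 8 1 3)|=4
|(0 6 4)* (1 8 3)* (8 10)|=12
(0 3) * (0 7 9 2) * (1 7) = [3, 7, 0, 1, 4, 5, 6, 9, 8, 2] = (0 3 1 7 9 2)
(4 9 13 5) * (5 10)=[0, 1, 2, 3, 9, 4, 6, 7, 8, 13, 5, 11, 12, 10]=(4 9 13 10 5)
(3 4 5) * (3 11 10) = (3 4 5 11 10) = [0, 1, 2, 4, 5, 11, 6, 7, 8, 9, 3, 10]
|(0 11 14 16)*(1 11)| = 5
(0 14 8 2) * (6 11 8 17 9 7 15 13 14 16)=(0 16 6 11 8 2)(7 15 13 14 17 9)=[16, 1, 0, 3, 4, 5, 11, 15, 2, 7, 10, 8, 12, 14, 17, 13, 6, 9]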